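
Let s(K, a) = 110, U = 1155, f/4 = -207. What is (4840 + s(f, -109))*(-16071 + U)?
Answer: -73834200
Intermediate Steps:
f = -828 (f = 4*(-207) = -828)
(4840 + s(f, -109))*(-16071 + U) = (4840 + 110)*(-16071 + 1155) = 4950*(-14916) = -73834200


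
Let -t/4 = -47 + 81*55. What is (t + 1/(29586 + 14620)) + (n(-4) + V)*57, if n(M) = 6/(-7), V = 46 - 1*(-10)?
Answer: -4483460925/309442 ≈ -14489.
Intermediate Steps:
V = 56 (V = 46 + 10 = 56)
n(M) = -6/7 (n(M) = 6*(-⅐) = -6/7)
t = -17632 (t = -4*(-47 + 81*55) = -4*(-47 + 4455) = -4*4408 = -17632)
(t + 1/(29586 + 14620)) + (n(-4) + V)*57 = (-17632 + 1/(29586 + 14620)) + (-6/7 + 56)*57 = (-17632 + 1/44206) + (386/7)*57 = (-17632 + 1/44206) + 22002/7 = -779440191/44206 + 22002/7 = -4483460925/309442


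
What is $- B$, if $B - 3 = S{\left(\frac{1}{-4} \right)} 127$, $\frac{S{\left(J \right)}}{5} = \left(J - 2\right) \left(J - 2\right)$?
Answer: $- \frac{51483}{16} \approx -3217.7$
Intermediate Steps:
$S{\left(J \right)} = 5 \left(-2 + J\right)^{2}$ ($S{\left(J \right)} = 5 \left(J - 2\right) \left(J - 2\right) = 5 \left(-2 + J\right) \left(-2 + J\right) = 5 \left(-2 + J\right)^{2}$)
$B = \frac{51483}{16}$ ($B = 3 + 5 \left(-2 + \frac{1}{-4}\right)^{2} \cdot 127 = 3 + 5 \left(-2 - \frac{1}{4}\right)^{2} \cdot 127 = 3 + 5 \left(- \frac{9}{4}\right)^{2} \cdot 127 = 3 + 5 \cdot \frac{81}{16} \cdot 127 = 3 + \frac{405}{16} \cdot 127 = 3 + \frac{51435}{16} = \frac{51483}{16} \approx 3217.7$)
$- B = \left(-1\right) \frac{51483}{16} = - \frac{51483}{16}$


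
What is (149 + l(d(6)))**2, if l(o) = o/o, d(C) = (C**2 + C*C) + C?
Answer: 22500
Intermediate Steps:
d(C) = C + 2*C**2 (d(C) = (C**2 + C**2) + C = 2*C**2 + C = C + 2*C**2)
l(o) = 1
(149 + l(d(6)))**2 = (149 + 1)**2 = 150**2 = 22500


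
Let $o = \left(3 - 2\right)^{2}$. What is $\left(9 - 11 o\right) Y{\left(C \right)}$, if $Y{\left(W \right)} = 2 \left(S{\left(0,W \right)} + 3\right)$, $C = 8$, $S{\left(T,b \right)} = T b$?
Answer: $-12$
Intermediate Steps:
$o = 1$ ($o = 1^{2} = 1$)
$Y{\left(W \right)} = 6$ ($Y{\left(W \right)} = 2 \left(0 W + 3\right) = 2 \left(0 + 3\right) = 2 \cdot 3 = 6$)
$\left(9 - 11 o\right) Y{\left(C \right)} = \left(9 - 11\right) 6 = \left(-2\right) 6 = -12$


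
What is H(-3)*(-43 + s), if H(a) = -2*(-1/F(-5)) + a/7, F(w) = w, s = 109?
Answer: -1914/35 ≈ -54.686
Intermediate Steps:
H(a) = -⅖ + a/7 (H(a) = -2/((-1*(-5))) + a/7 = -2/5 + a*(⅐) = -2*⅕ + a/7 = -⅖ + a/7)
H(-3)*(-43 + s) = (-⅖ + (⅐)*(-3))*(-43 + 109) = (-⅖ - 3/7)*66 = -29/35*66 = -1914/35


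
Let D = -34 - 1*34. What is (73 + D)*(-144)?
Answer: -720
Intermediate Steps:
D = -68 (D = -34 - 34 = -68)
(73 + D)*(-144) = (73 - 68)*(-144) = 5*(-144) = -720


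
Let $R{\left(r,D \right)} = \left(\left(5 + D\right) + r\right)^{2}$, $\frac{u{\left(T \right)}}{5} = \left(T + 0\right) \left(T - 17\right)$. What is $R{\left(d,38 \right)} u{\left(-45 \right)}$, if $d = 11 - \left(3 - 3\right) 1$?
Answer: $40678200$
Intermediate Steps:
$u{\left(T \right)} = 5 T \left(-17 + T\right)$ ($u{\left(T \right)} = 5 \left(T + 0\right) \left(T - 17\right) = 5 T \left(-17 + T\right)$)
$d = 11$ ($d = 11 - 0 \cdot 1 = 11 - 0 = 11 + 0 = 11$)
$R{\left(r,D \right)} = \left(5 + D + r\right)^{2}$
$R{\left(d,38 \right)} u{\left(-45 \right)} = \left(5 + 38 + 11\right)^{2} \cdot 5 \left(-45\right) \left(-17 - 45\right) = 54^{2} \cdot 5 \left(-45\right) \left(-62\right) = 2916 \cdot 13950 = 40678200$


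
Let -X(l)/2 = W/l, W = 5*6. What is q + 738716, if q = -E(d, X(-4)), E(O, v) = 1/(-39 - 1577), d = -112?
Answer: 1193765057/1616 ≈ 7.3872e+5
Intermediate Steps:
W = 30
X(l) = -60/l
E(O, v) = -1/1616 (E(O, v) = 1/(-1616) = -1/1616)
q = 1/1616 (q = -1*(-1/1616) = 1/1616 ≈ 0.00061881)
q + 738716 = 1/1616 + 738716 = 1193765057/1616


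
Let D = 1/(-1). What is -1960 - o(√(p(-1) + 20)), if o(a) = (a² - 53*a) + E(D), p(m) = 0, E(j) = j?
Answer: -1979 + 106*√5 ≈ -1742.0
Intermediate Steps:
D = -1
o(a) = -1 + a² - 53*a (o(a) = (a² - 53*a) - 1 = -1 + a² - 53*a)
-1960 - o(√(p(-1) + 20)) = -1960 - (-1 + (√(0 + 20))² - 53*√(0 + 20)) = -1960 - (-1 + (√20)² - 106*√5) = -1960 - (-1 + (2*√5)² - 106*√5) = -1960 - (-1 + 20 - 106*√5) = -1960 - (19 - 106*√5) = -1960 + (-19 + 106*√5) = -1979 + 106*√5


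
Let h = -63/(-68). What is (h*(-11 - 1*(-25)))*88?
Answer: 19404/17 ≈ 1141.4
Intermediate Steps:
h = 63/68 (h = -63*(-1/68) = 63/68 ≈ 0.92647)
(h*(-11 - 1*(-25)))*88 = (63*(-11 - 1*(-25))/68)*88 = (63*(-11 + 25)/68)*88 = ((63/68)*14)*88 = (441/34)*88 = 19404/17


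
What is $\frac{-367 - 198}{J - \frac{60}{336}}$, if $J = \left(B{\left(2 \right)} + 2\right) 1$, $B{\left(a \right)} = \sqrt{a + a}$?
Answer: $- \frac{15820}{107} \approx -147.85$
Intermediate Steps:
$B{\left(a \right)} = \sqrt{2} \sqrt{a}$ ($B{\left(a \right)} = \sqrt{2 a} = \sqrt{2} \sqrt{a}$)
$J = 4$ ($J = \left(\sqrt{2} \sqrt{2} + 2\right) 1 = \left(2 + 2\right) 1 = 4 \cdot 1 = 4$)
$\frac{-367 - 198}{J - \frac{60}{336}} = \frac{-367 - 198}{4 - \frac{60}{336}} = - \frac{565}{4 - \frac{5}{28}} = - \frac{565}{\frac{107}{28}} = \left(-565\right) \frac{28}{107} = - \frac{15820}{107}$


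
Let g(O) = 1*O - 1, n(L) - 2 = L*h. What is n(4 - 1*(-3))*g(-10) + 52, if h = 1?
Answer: -47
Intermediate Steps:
n(L) = 2 + L (n(L) = 2 + L*1 = 2 + L)
g(O) = -1 + O (g(O) = O - 1 = -1 + O)
n(4 - 1*(-3))*g(-10) + 52 = (2 + (4 - 1*(-3)))*(-1 - 10) + 52 = (2 + (4 + 3))*(-11) + 52 = (2 + 7)*(-11) + 52 = 9*(-11) + 52 = -99 + 52 = -47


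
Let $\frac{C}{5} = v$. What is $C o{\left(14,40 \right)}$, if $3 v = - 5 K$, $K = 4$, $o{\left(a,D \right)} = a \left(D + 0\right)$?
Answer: $- \frac{56000}{3} \approx -18667.0$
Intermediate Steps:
$o{\left(a,D \right)} = D a$ ($o{\left(a,D \right)} = a D = D a$)
$v = - \frac{20}{3}$ ($v = \frac{\left(-5\right) 4}{3} = \frac{1}{3} \left(-20\right) = - \frac{20}{3} \approx -6.6667$)
$C = - \frac{100}{3}$ ($C = 5 \left(- \frac{20}{3}\right) = - \frac{100}{3} \approx -33.333$)
$C o{\left(14,40 \right)} = - \frac{100 \cdot 40 \cdot 14}{3} = \left(- \frac{100}{3}\right) 560 = - \frac{56000}{3}$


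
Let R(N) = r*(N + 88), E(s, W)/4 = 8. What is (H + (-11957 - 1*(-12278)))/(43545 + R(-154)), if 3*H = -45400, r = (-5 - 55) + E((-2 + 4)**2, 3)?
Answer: -44437/136179 ≈ -0.32631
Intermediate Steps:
E(s, W) = 32 (E(s, W) = 4*8 = 32)
r = -28 (r = (-5 - 55) + 32 = -60 + 32 = -28)
H = -45400/3 (H = (1/3)*(-45400) = -45400/3 ≈ -15133.)
R(N) = -2464 - 28*N (R(N) = -28*(N + 88) = -28*(88 + N) = -2464 - 28*N)
(H + (-11957 - 1*(-12278)))/(43545 + R(-154)) = (-45400/3 + (-11957 - 1*(-12278)))/(43545 + (-2464 - 28*(-154))) = (-45400/3 + (-11957 + 12278))/(43545 + (-2464 + 4312)) = (-45400/3 + 321)/(43545 + 1848) = -44437/3/45393 = -44437/3*1/45393 = -44437/136179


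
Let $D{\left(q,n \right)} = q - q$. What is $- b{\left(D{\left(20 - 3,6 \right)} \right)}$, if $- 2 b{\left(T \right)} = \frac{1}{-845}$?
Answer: $- \frac{1}{1690} \approx -0.00059172$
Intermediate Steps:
$D{\left(q,n \right)} = 0$
$b{\left(T \right)} = \frac{1}{1690}$ ($b{\left(T \right)} = - \frac{1}{2 \left(-845\right)} = \left(- \frac{1}{2}\right) \left(- \frac{1}{845}\right) = \frac{1}{1690}$)
$- b{\left(D{\left(20 - 3,6 \right)} \right)} = \left(-1\right) \frac{1}{1690} = - \frac{1}{1690}$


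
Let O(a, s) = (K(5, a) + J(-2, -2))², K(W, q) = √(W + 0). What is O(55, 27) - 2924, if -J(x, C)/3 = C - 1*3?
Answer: -2694 + 30*√5 ≈ -2626.9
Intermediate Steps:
K(W, q) = √W
J(x, C) = 9 - 3*C (J(x, C) = -3*(C - 1*3) = -3*(C - 3) = -3*(-3 + C) = 9 - 3*C)
O(a, s) = (15 + √5)² (O(a, s) = (√5 + (9 - 3*(-2)))² = (√5 + (9 + 6))² = (√5 + 15)² = (15 + √5)²)
O(55, 27) - 2924 = (15 + √5)² - 2924 = -2924 + (15 + √5)²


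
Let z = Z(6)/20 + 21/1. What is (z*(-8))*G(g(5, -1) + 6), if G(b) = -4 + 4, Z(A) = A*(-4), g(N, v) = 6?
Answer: 0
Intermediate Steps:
Z(A) = -4*A
G(b) = 0
z = 99/5 (z = -4*6/20 + 21/1 = -24*1/20 + 21*1 = -6/5 + 21 = 99/5 ≈ 19.800)
(z*(-8))*G(g(5, -1) + 6) = ((99/5)*(-8))*0 = -792/5*0 = 0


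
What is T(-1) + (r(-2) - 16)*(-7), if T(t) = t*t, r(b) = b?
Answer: 127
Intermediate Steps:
T(t) = t²
T(-1) + (r(-2) - 16)*(-7) = (-1)² + (-2 - 16)*(-7) = 1 - 18*(-7) = 1 + 126 = 127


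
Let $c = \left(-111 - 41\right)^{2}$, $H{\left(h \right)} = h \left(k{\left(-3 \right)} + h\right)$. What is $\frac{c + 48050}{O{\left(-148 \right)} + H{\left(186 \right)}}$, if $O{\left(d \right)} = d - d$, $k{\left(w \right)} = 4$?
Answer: $\frac{11859}{5890} \approx 2.0134$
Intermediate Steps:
$O{\left(d \right)} = 0$
$H{\left(h \right)} = h \left(4 + h\right)$
$c = 23104$ ($c = \left(-152\right)^{2} = 23104$)
$\frac{c + 48050}{O{\left(-148 \right)} + H{\left(186 \right)}} = \frac{23104 + 48050}{0 + 186 \left(4 + 186\right)} = \frac{71154}{0 + 186 \cdot 190} = \frac{71154}{0 + 35340} = \frac{71154}{35340} = 71154 \cdot \frac{1}{35340} = \frac{11859}{5890}$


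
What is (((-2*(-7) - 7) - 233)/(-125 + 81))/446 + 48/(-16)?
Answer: -29323/9812 ≈ -2.9885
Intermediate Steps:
(((-2*(-7) - 7) - 233)/(-125 + 81))/446 + 48/(-16) = (((14 - 7) - 233)/(-44))*(1/446) + 48*(-1/16) = ((7 - 233)*(-1/44))*(1/446) - 3 = -226*(-1/44)*(1/446) - 3 = (113/22)*(1/446) - 3 = 113/9812 - 3 = -29323/9812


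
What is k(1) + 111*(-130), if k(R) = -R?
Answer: -14431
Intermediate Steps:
k(1) + 111*(-130) = -1*1 + 111*(-130) = -1 - 14430 = -14431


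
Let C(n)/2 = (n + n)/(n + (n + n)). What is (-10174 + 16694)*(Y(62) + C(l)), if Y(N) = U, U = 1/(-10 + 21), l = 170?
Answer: 306440/33 ≈ 9286.1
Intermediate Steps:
C(n) = 4/3 (C(n) = 2*((n + n)/(n + (n + n))) = 2*((2*n)/(n + 2*n)) = 2*((2*n)/((3*n))) = 2*((2*n)*(1/(3*n))) = 2*(⅔) = 4/3)
U = 1/11 ≈ 0.090909
Y(N) = 1/11
(-10174 + 16694)*(Y(62) + C(l)) = (-10174 + 16694)*(1/11 + 4/3) = 6520*(47/33) = 306440/33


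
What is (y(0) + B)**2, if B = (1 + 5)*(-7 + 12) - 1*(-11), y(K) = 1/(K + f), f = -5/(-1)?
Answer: 42436/25 ≈ 1697.4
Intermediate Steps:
f = 5 (f = -5*(-1) = 5)
y(K) = 1/(5 + K) (y(K) = 1/(K + 5) = 1/(5 + K))
B = 41 (B = 6*5 + 11 = 30 + 11 = 41)
(y(0) + B)**2 = (1/(5 + 0) + 41)**2 = (1/5 + 41)**2 = (206/5)**2 = 42436/25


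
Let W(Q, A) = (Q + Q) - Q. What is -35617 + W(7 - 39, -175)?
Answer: -35649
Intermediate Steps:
W(Q, A) = Q (W(Q, A) = 2*Q - Q = Q)
-35617 + W(7 - 39, -175) = -35617 + (7 - 39) = -35617 - 32 = -35649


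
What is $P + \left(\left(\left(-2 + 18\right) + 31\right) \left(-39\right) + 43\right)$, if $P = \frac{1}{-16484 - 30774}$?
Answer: $- \frac{84591821}{47258} \approx -1790.0$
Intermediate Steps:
$P = - \frac{1}{47258}$ ($P = \frac{1}{-47258} = - \frac{1}{47258} \approx -2.116 \cdot 10^{-5}$)
$P + \left(\left(\left(-2 + 18\right) + 31\right) \left(-39\right) + 43\right) = - \frac{1}{47258} + \left(\left(\left(-2 + 18\right) + 31\right) \left(-39\right) + 43\right) = - \frac{1}{47258} + \left(\left(16 + 31\right) \left(-39\right) + 43\right) = - \frac{1}{47258} + \left(47 \left(-39\right) + 43\right) = - \frac{1}{47258} + \left(-1833 + 43\right) = - \frac{1}{47258} - 1790 = - \frac{84591821}{47258}$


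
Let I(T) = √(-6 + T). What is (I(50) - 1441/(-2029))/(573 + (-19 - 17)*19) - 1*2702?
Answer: -608543179/225219 - 2*√11/111 ≈ -2702.1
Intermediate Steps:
(I(50) - 1441/(-2029))/(573 + (-19 - 17)*19) - 1*2702 = (√(-6 + 50) - 1441/(-2029))/(573 + (-19 - 17)*19) - 1*2702 = (√44 - 1441*(-1/2029))/(573 - 36*19) - 2702 = (2*√11 + 1441/2029)/(573 - 684) - 2702 = (1441/2029 + 2*√11)/(-111) - 2702 = (1441/2029 + 2*√11)*(-1/111) - 2702 = (-1441/225219 - 2*√11/111) - 2702 = -608543179/225219 - 2*√11/111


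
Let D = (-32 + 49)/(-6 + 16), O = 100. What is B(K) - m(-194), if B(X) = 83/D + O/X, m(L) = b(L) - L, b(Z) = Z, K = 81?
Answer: 68930/1377 ≈ 50.058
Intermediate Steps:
D = 17/10 ≈ 1.7000
m(L) = 0 (m(L) = L - L = 0)
B(X) = 830/17 + 100/X (B(X) = 83/(17/10) + 100/X = 83*(10/17) + 100/X = 830/17 + 100/X)
B(K) - m(-194) = (830/17 + 100/81) - 1*0 = (830/17 + 100*(1/81)) + 0 = (830/17 + 100/81) + 0 = 68930/1377 + 0 = 68930/1377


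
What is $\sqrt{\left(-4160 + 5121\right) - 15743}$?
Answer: $i \sqrt{14782} \approx 121.58 i$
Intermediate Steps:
$\sqrt{\left(-4160 + 5121\right) - 15743} = \sqrt{961 - 15743} = \sqrt{-14782} = i \sqrt{14782}$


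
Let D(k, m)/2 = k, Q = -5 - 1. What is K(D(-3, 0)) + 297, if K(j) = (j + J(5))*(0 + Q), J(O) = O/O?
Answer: 327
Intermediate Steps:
J(O) = 1
Q = -6
D(k, m) = 2*k
K(j) = -6 - 6*j (K(j) = (j + 1)*(0 - 6) = (1 + j)*(-6) = -6 - 6*j)
K(D(-3, 0)) + 297 = (-6 - 12*(-3)) + 297 = (-6 - 6*(-6)) + 297 = (-6 + 36) + 297 = 30 + 297 = 327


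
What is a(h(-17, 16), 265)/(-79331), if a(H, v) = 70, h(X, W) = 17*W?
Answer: -10/11333 ≈ -0.00088238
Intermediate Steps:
a(h(-17, 16), 265)/(-79331) = 70/(-79331) = 70*(-1/79331) = -10/11333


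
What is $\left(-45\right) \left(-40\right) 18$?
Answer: $32400$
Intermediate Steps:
$\left(-45\right) \left(-40\right) 18 = 1800 \cdot 18 = 32400$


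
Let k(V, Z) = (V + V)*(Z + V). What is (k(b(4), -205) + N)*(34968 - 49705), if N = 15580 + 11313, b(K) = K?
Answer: -372625045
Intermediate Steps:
N = 26893
k(V, Z) = 2*V*(V + Z) (k(V, Z) = (2*V)*(V + Z) = 2*V*(V + Z))
(k(b(4), -205) + N)*(34968 - 49705) = (2*4*(4 - 205) + 26893)*(34968 - 49705) = (2*4*(-201) + 26893)*(-14737) = (-1608 + 26893)*(-14737) = 25285*(-14737) = -372625045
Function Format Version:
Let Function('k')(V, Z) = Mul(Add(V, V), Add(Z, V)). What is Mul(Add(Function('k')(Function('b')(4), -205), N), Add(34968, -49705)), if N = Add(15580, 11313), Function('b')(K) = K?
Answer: -372625045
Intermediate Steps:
N = 26893
Function('k')(V, Z) = Mul(2, V, Add(V, Z)) (Function('k')(V, Z) = Mul(Mul(2, V), Add(V, Z)) = Mul(2, V, Add(V, Z)))
Mul(Add(Function('k')(Function('b')(4), -205), N), Add(34968, -49705)) = Mul(Add(Mul(2, 4, Add(4, -205)), 26893), Add(34968, -49705)) = Mul(Add(Mul(2, 4, -201), 26893), -14737) = Mul(Add(-1608, 26893), -14737) = Mul(25285, -14737) = -372625045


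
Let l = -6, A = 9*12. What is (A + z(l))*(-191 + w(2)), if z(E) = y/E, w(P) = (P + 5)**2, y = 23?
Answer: -44375/3 ≈ -14792.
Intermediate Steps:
w(P) = (5 + P)**2
A = 108
z(E) = 23/E
(A + z(l))*(-191 + w(2)) = (108 + 23/(-6))*(-191 + (5 + 2)**2) = (108 + 23*(-1/6))*(-191 + 7**2) = (108 - 23/6)*(-191 + 49) = (625/6)*(-142) = -44375/3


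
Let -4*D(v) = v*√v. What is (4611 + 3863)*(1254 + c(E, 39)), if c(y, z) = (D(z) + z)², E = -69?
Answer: 439457403/8 - 6444477*√39 ≈ 1.4686e+7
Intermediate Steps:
D(v) = -v^(3/2)/4 (D(v) = -v*√v/4 = -v^(3/2)/4)
c(y, z) = (z - z^(3/2)/4)² (c(y, z) = (-z^(3/2)/4 + z)² = (z - z^(3/2)/4)²)
(4611 + 3863)*(1254 + c(E, 39)) = (4611 + 3863)*(1254 + (39^(3/2) - 4*39)²/16) = 8474*(1254 + (39*√39 - 156)²/16) = 8474*(1254 + (-156 + 39*√39)²/16) = 10626396 + 4237*(-156 + 39*√39)²/8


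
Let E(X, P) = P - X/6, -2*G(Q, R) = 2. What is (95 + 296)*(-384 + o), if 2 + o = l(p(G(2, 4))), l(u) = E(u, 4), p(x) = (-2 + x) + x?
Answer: -447304/3 ≈ -1.4910e+5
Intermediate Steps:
G(Q, R) = -1 (G(Q, R) = -1/2*2 = -1)
p(x) = -2 + 2*x
E(X, P) = P - X/6
l(u) = 4 - u/6
o = 8/3 (o = -2 + (4 - (-2 + 2*(-1))/6) = -2 + (4 - (-2 - 2)/6) = -2 + (4 - 1/6*(-4)) = -2 + (4 + 2/3) = -2 + 14/3 = 8/3 ≈ 2.6667)
(95 + 296)*(-384 + o) = (95 + 296)*(-384 + 8/3) = 391*(-1144/3) = -447304/3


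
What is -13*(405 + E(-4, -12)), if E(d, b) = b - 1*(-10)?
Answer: -5239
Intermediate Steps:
E(d, b) = 10 + b (E(d, b) = b + 10 = 10 + b)
-13*(405 + E(-4, -12)) = -13*(405 + (10 - 12)) = -13*(405 - 2) = -13*403 = -5239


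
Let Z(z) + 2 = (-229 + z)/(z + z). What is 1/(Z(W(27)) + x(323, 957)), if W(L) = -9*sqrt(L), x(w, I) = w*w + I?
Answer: 460514403/48485028636433 - 6183*sqrt(3)/48485028636433 ≈ 9.4979e-6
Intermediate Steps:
x(w, I) = I + w**2 (x(w, I) = w**2 + I = I + w**2)
Z(z) = -2 + (-229 + z)/(2*z) (Z(z) = -2 + (-229 + z)/(z + z) = -2 + (-229 + z)/((2*z)) = -2 + (-229 + z)*(1/(2*z)) = -2 + (-229 + z)/(2*z))
1/(Z(W(27)) + x(323, 957)) = 1/((-229 - (-27)*sqrt(27))/(2*((-27*sqrt(3)))) + (957 + 323**2)) = 1/((-229 - (-27)*3*sqrt(3))/(2*((-27*sqrt(3)))) + (957 + 104329)) = 1/((-229 - (-81)*sqrt(3))/(2*((-27*sqrt(3)))) + 105286) = 1/((-sqrt(3)/81)*(-229 + 81*sqrt(3))/2 + 105286) = 1/(-sqrt(3)*(-229 + 81*sqrt(3))/162 + 105286) = 1/(105286 - sqrt(3)*(-229 + 81*sqrt(3))/162)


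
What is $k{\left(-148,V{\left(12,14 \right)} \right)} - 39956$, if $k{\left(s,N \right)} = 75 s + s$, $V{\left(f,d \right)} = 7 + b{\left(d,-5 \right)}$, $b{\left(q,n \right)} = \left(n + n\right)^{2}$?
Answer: $-51204$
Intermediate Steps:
$b{\left(q,n \right)} = 4 n^{2}$ ($b{\left(q,n \right)} = \left(2 n\right)^{2} = 4 n^{2}$)
$V{\left(f,d \right)} = 107$ ($V{\left(f,d \right)} = 7 + 4 \left(-5\right)^{2} = 7 + 4 \cdot 25 = 7 + 100 = 107$)
$k{\left(s,N \right)} = 76 s$
$k{\left(-148,V{\left(12,14 \right)} \right)} - 39956 = 76 \left(-148\right) - 39956 = -11248 - 39956 = -51204$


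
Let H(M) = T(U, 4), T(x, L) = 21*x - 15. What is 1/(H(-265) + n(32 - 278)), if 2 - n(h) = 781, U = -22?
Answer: -1/1256 ≈ -0.00079618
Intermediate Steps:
n(h) = -779 (n(h) = 2 - 1*781 = 2 - 781 = -779)
T(x, L) = -15 + 21*x
H(M) = -477 (H(M) = -15 + 21*(-22) = -15 - 462 = -477)
1/(H(-265) + n(32 - 278)) = 1/(-477 - 779) = 1/(-1256) = -1/1256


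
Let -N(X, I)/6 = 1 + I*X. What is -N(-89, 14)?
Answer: -7470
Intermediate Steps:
N(X, I) = -6 - 6*I*X (N(X, I) = -6*(1 + I*X) = -6 - 6*I*X)
-N(-89, 14) = -(-6 - 6*14*(-89)) = -(-6 + 7476) = -1*7470 = -7470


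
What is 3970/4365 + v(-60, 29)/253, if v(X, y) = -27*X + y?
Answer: 1640459/220869 ≈ 7.4273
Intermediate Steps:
v(X, y) = y - 27*X
3970/4365 + v(-60, 29)/253 = 3970/4365 + (29 - 27*(-60))/253 = 3970*(1/4365) + (29 + 1620)*(1/253) = 794/873 + 1649*(1/253) = 794/873 + 1649/253 = 1640459/220869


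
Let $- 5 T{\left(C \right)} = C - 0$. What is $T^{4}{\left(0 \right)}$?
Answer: $0$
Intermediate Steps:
$T{\left(C \right)} = - \frac{C}{5}$ ($T{\left(C \right)} = - \frac{C - 0}{5} = - \frac{C + 0}{5} = - \frac{C}{5}$)
$T^{4}{\left(0 \right)} = \left(\left(- \frac{1}{5}\right) 0\right)^{4} = 0^{4} = 0$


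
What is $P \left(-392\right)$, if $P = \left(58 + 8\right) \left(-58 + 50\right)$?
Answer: $206976$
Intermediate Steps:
$P = -528$ ($P = 66 \left(-8\right) = -528$)
$P \left(-392\right) = \left(-528\right) \left(-392\right) = 206976$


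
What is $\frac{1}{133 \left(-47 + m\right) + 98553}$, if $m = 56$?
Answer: $\frac{1}{99750} \approx 1.0025 \cdot 10^{-5}$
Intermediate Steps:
$\frac{1}{133 \left(-47 + m\right) + 98553} = \frac{1}{133 \left(-47 + 56\right) + 98553} = \frac{1}{133 \cdot 9 + 98553} = \frac{1}{1197 + 98553} = \frac{1}{99750}$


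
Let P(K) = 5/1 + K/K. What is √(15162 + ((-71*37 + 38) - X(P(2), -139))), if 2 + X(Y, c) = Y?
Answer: √12569 ≈ 112.11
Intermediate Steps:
P(K) = 6 (P(K) = 5*1 + 1 = 5 + 1 = 6)
X(Y, c) = -2 + Y
√(15162 + ((-71*37 + 38) - X(P(2), -139))) = √(15162 + ((-71*37 + 38) - (-2 + 6))) = √(15162 + ((-2627 + 38) - 1*4)) = √(15162 + (-2589 - 4)) = √(15162 - 2593) = √12569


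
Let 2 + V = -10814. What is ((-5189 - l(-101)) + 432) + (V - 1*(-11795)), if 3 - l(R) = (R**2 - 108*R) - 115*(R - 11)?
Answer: 30208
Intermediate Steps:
V = -10816 (V = -2 - 10814 = -10816)
l(R) = -1262 - R**2 + 223*R (l(R) = 3 - ((R**2 - 108*R) - 115*(R - 11)) = 3 - ((R**2 - 108*R) - 115*(-11 + R)) = 3 - ((R**2 - 108*R) + (1265 - 115*R)) = 3 - (1265 + R**2 - 223*R) = 3 + (-1265 - R**2 + 223*R) = -1262 - R**2 + 223*R)
((-5189 - l(-101)) + 432) + (V - 1*(-11795)) = ((-5189 - (-1262 - 1*(-101)**2 + 223*(-101))) + 432) + (-10816 - 1*(-11795)) = ((-5189 - (-1262 - 1*10201 - 22523)) + 432) + (-10816 + 11795) = ((-5189 - (-1262 - 10201 - 22523)) + 432) + 979 = ((-5189 - 1*(-33986)) + 432) + 979 = ((-5189 + 33986) + 432) + 979 = (28797 + 432) + 979 = 29229 + 979 = 30208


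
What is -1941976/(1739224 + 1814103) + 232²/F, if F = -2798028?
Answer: -1406239373944/2485577109789 ≈ -0.56576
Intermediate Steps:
-1941976/(1739224 + 1814103) + 232²/F = -1941976/(1739224 + 1814103) + 232²/(-2798028) = -1941976/3553327 + 53824*(-1/2798028) = -1941976*1/3553327 - 13456/699507 = -1941976/3553327 - 13456/699507 = -1406239373944/2485577109789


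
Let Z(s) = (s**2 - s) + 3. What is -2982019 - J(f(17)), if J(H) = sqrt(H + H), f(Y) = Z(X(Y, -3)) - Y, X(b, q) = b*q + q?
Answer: -2982019 - 2*sqrt(1478) ≈ -2.9821e+6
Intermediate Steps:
X(b, q) = q + b*q
Z(s) = 3 + s**2 - s
f(Y) = 6 + (-3 - 3*Y)**2 + 2*Y (f(Y) = (3 + (-3*(1 + Y))**2 - (-3)*(1 + Y)) - Y = (3 + (-3 - 3*Y)**2 - (-3 - 3*Y)) - Y = (3 + (-3 - 3*Y)**2 + (3 + 3*Y)) - Y = (6 + (-3 - 3*Y)**2 + 3*Y) - Y = 6 + (-3 - 3*Y)**2 + 2*Y)
J(H) = sqrt(2)*sqrt(H) (J(H) = sqrt(2*H) = sqrt(2)*sqrt(H))
-2982019 - J(f(17)) = -2982019 - sqrt(2)*sqrt(15 + 9*17**2 + 20*17) = -2982019 - sqrt(2)*sqrt(15 + 9*289 + 340) = -2982019 - sqrt(2)*sqrt(15 + 2601 + 340) = -2982019 - sqrt(2)*sqrt(2956) = -2982019 - sqrt(2)*2*sqrt(739) = -2982019 - 2*sqrt(1478)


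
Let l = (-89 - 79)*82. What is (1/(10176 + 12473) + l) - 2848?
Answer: -376516975/22649 ≈ -16624.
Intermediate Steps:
l = -13776 (l = -168*82 = -13776)
(1/(10176 + 12473) + l) - 2848 = (1/(10176 + 12473) - 13776) - 2848 = (1/22649 - 13776) - 2848 = -312012623/22649 - 2848 = -376516975/22649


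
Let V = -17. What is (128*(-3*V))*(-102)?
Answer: -665856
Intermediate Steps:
(128*(-3*V))*(-102) = (128*(-3*(-17)))*(-102) = (128*51)*(-102) = 6528*(-102) = -665856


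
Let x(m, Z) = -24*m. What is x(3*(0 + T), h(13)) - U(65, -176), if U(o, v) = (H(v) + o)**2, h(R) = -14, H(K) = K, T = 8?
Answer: -12897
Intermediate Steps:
U(o, v) = (o + v)**2 (U(o, v) = (v + o)**2 = (o + v)**2)
x(3*(0 + T), h(13)) - U(65, -176) = -72*(0 + 8) - (65 - 176)**2 = -72*8 - 1*(-111)**2 = -24*24 - 1*12321 = -576 - 12321 = -12897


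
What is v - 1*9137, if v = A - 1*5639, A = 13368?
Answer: -1408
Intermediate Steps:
v = 7729 (v = 13368 - 1*5639 = 13368 - 5639 = 7729)
v - 1*9137 = 7729 - 1*9137 = 7729 - 9137 = -1408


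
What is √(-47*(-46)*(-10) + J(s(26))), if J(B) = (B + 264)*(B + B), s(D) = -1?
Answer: I*√22146 ≈ 148.82*I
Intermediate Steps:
J(B) = 2*B*(264 + B) (J(B) = (264 + B)*(2*B) = 2*B*(264 + B))
√(-47*(-46)*(-10) + J(s(26))) = √(-47*(-46)*(-10) + 2*(-1)*(264 - 1)) = √(2162*(-10) + 2*(-1)*263) = √(-21620 - 526) = √(-22146) = I*√22146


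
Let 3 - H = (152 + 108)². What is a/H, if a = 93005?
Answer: -93005/67597 ≈ -1.3759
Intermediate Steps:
H = -67597 (H = 3 - (152 + 108)² = 3 - 1*260² = 3 - 1*67600 = 3 - 67600 = -67597)
a/H = 93005/(-67597) = 93005*(-1/67597) = -93005/67597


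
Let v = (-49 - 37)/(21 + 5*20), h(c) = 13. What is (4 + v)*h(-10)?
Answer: 5174/121 ≈ 42.760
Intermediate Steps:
v = -86/121 (v = -86/(21 + 100) = -86/121 ≈ -0.71074)
(4 + v)*h(-10) = (4 - 86/121)*13 = (398/121)*13 = 5174/121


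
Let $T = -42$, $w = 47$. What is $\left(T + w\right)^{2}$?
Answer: $25$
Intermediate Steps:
$\left(T + w\right)^{2} = \left(-42 + 47\right)^{2} = 5^{2} = 25$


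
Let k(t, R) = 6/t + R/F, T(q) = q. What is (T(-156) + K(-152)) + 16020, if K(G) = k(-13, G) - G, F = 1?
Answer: 206226/13 ≈ 15864.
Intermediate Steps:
k(t, R) = R + 6/t (k(t, R) = 6/t + R/1 = 6/t + R*1 = 6/t + R = R + 6/t)
K(G) = -6/13 (K(G) = (G + 6/(-13)) - G = (G + 6*(-1/13)) - G = (G - 6/13) - G = (-6/13 + G) - G = -6/13)
(T(-156) + K(-152)) + 16020 = (-156 - 6/13) + 16020 = -2034/13 + 16020 = 206226/13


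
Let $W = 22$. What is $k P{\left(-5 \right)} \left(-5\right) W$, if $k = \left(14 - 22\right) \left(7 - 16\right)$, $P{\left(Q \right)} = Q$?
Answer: $39600$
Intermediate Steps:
$k = 72$ ($k = \left(-8\right) \left(-9\right) = 72$)
$k P{\left(-5 \right)} \left(-5\right) W = 72 \left(\left(-5\right) \left(-5\right)\right) 22 = 72 \cdot 25 \cdot 22 = 1800 \cdot 22 = 39600$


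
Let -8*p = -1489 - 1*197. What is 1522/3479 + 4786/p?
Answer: 67885022/2932797 ≈ 23.147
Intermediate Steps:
p = 843/4 (p = -(-1489 - 1*197)/8 = -(-1489 - 197)/8 = -1/8*(-1686) = 843/4 ≈ 210.75)
1522/3479 + 4786/p = 1522/3479 + 4786/(843/4) = 1522*(1/3479) + 4786*(4/843) = 1522/3479 + 19144/843 = 67885022/2932797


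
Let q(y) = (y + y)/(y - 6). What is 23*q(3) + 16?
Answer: -30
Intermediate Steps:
q(y) = 2*y/(-6 + y) (q(y) = (2*y)/(-6 + y) = 2*y/(-6 + y))
23*q(3) + 16 = 23*(2*3/(-6 + 3)) + 16 = 23*(2*3/(-3)) + 16 = 23*(2*3*(-⅓)) + 16 = 23*(-2) + 16 = -46 + 16 = -30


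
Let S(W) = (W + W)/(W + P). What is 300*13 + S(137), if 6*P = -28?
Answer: 1549122/397 ≈ 3902.1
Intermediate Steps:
P = -14/3 (P = (1/6)*(-28) = -14/3 ≈ -4.6667)
S(W) = 2*W/(-14/3 + W) (S(W) = (W + W)/(W - 14/3) = (2*W)/(-14/3 + W) = 2*W/(-14/3 + W))
300*13 + S(137) = 300*13 + 6*137/(-14 + 3*137) = 3900 + 6*137/(-14 + 411) = 3900 + 6*137/397 = 3900 + 6*137*(1/397) = 3900 + 822/397 = 1549122/397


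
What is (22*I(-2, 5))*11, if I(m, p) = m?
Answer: -484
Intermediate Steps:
(22*I(-2, 5))*11 = (22*(-2))*11 = -44*11 = -484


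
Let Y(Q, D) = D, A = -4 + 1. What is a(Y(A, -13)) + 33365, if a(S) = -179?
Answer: 33186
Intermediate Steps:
A = -3
a(Y(A, -13)) + 33365 = -179 + 33365 = 33186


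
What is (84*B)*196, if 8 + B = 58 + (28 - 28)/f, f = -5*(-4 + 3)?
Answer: 823200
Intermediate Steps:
f = 5 (f = -5*(-1) = 5)
B = 50 (B = -8 + (58 + (28 - 28)/5) = -8 + (58 + 0*(1/5)) = -8 + (58 + 0) = -8 + 58 = 50)
(84*B)*196 = (84*50)*196 = 4200*196 = 823200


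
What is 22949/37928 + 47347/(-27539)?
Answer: -1163784505/1044499192 ≈ -1.1142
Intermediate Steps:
22949/37928 + 47347/(-27539) = 22949*(1/37928) + 47347*(-1/27539) = 22949/37928 - 47347/27539 = -1163784505/1044499192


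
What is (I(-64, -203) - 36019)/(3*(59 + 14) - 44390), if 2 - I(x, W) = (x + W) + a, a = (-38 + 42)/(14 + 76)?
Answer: 1608752/1987695 ≈ 0.80936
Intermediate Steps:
a = 2/45 (a = 4/90 = 4*(1/90) = 2/45 ≈ 0.044444)
I(x, W) = 88/45 - W - x (I(x, W) = 2 - ((x + W) + 2/45) = 2 - ((W + x) + 2/45) = 2 - (2/45 + W + x) = 2 + (-2/45 - W - x) = 88/45 - W - x)
(I(-64, -203) - 36019)/(3*(59 + 14) - 44390) = ((88/45 - 1*(-203) - 1*(-64)) - 36019)/(3*(59 + 14) - 44390) = ((88/45 + 203 + 64) - 36019)/(3*73 - 44390) = (12103/45 - 36019)/(219 - 44390) = -1608752/45/(-44171) = -1608752/45*(-1/44171) = 1608752/1987695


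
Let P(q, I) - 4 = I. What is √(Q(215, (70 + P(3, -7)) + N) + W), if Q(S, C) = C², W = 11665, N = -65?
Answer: √11669 ≈ 108.02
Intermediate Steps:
P(q, I) = 4 + I
√(Q(215, (70 + P(3, -7)) + N) + W) = √(((70 + (4 - 7)) - 65)² + 11665) = √(((70 - 3) - 65)² + 11665) = √((67 - 65)² + 11665) = √(2² + 11665) = √(4 + 11665) = √11669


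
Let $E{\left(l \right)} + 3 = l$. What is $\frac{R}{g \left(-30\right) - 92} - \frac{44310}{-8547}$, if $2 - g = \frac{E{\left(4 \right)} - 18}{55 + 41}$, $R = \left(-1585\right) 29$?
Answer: $\frac{304634950}{1024419} \approx 297.37$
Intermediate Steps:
$E{\left(l \right)} = -3 + l$
$R = -45965$
$g = \frac{209}{96}$ ($g = 2 - \frac{\left(-3 + 4\right) - 18}{55 + 41} = 2 - \frac{1 - 18}{96} = 2 - \left(-17\right) \frac{1}{96} = 2 - - \frac{17}{96} = 2 + \frac{17}{96} = \frac{209}{96} \approx 2.1771$)
$\frac{R}{g \left(-30\right) - 92} - \frac{44310}{-8547} = - \frac{45965}{\frac{209}{96} \left(-30\right) - 92} - \frac{44310}{-8547} = - \frac{45965}{- \frac{1045}{16} - 92} - - \frac{2110}{407} = - \frac{45965}{- \frac{2517}{16}} + \frac{2110}{407} = \left(-45965\right) \left(- \frac{16}{2517}\right) + \frac{2110}{407} = \frac{735440}{2517} + \frac{2110}{407} = \frac{304634950}{1024419}$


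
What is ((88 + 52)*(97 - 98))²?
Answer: 19600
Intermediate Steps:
((88 + 52)*(97 - 98))² = (140*(-1))² = (-140)² = 19600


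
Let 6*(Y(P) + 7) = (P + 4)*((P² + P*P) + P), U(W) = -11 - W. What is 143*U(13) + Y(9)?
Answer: -6137/2 ≈ -3068.5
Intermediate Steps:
Y(P) = -7 + (4 + P)*(P + 2*P²)/6 (Y(P) = -7 + ((P + 4)*((P² + P*P) + P))/6 = -7 + ((4 + P)*((P² + P²) + P))/6 = -7 + ((4 + P)*(2*P² + P))/6 = -7 + ((4 + P)*(P + 2*P²))/6 = -7 + (4 + P)*(P + 2*P²)/6)
143*U(13) + Y(9) = 143*(-11 - 1*13) + (-7 + (⅓)*9³ + (⅔)*9 + (3/2)*9²) = 143*(-11 - 13) + (-7 + (⅓)*729 + 6 + (3/2)*81) = 143*(-24) + (-7 + 243 + 6 + 243/2) = -3432 + 727/2 = -6137/2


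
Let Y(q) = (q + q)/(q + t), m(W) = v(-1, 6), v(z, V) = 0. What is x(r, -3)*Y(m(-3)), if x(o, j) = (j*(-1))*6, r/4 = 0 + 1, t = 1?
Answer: 0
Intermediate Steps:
m(W) = 0
r = 4 (r = 4*(0 + 1) = 4*1 = 4)
Y(q) = 2*q/(1 + q) (Y(q) = (q + q)/(q + 1) = (2*q)/(1 + q) = 2*q/(1 + q))
x(o, j) = -6*j (x(o, j) = -j*6 = -6*j)
x(r, -3)*Y(m(-3)) = (-6*(-3))*(2*0/(1 + 0)) = 18*(2*0/1) = 18*(2*0*1) = 18*0 = 0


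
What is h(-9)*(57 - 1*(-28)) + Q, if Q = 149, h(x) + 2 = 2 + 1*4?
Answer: 489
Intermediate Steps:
h(x) = 4 (h(x) = -2 + (2 + 1*4) = -2 + (2 + 4) = -2 + 6 = 4)
h(-9)*(57 - 1*(-28)) + Q = 4*(57 - 1*(-28)) + 149 = 4*(57 + 28) + 149 = 4*85 + 149 = 340 + 149 = 489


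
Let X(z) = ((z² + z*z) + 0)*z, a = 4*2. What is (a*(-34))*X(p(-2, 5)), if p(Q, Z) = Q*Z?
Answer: 544000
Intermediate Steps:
a = 8
X(z) = 2*z³ (X(z) = ((z² + z²) + 0)*z = (2*z² + 0)*z = (2*z²)*z = 2*z³)
(a*(-34))*X(p(-2, 5)) = (8*(-34))*(2*(-2*5)³) = -544*(-10)³ = -544*(-1000) = -272*(-2000) = 544000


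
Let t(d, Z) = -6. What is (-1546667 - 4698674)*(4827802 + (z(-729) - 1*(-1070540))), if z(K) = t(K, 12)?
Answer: -36837119652576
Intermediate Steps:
z(K) = -6
(-1546667 - 4698674)*(4827802 + (z(-729) - 1*(-1070540))) = (-1546667 - 4698674)*(4827802 + (-6 - 1*(-1070540))) = -6245341*(4827802 + (-6 + 1070540)) = -6245341*(4827802 + 1070534) = -6245341*5898336 = -36837119652576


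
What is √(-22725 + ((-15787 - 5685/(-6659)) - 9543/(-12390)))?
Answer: I*√29127009173474197370/27501670 ≈ 196.24*I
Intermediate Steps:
√(-22725 + ((-15787 - 5685/(-6659)) - 9543/(-12390))) = √(-22725 + ((-15787 - 5685*(-1/6659)) - 9543*(-1/12390))) = √(-22725 + ((-15787 + 5685/6659) + 3181/4130)) = √(-22725 + (-105119948/6659 + 3181/4130)) = √(-22725 - 434124202961/27501670) = √(-1059099653711/27501670) = I*√29127009173474197370/27501670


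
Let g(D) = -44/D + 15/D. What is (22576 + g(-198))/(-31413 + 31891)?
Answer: 4470077/94644 ≈ 47.230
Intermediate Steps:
g(D) = -29/D
(22576 + g(-198))/(-31413 + 31891) = (22576 - 29/(-198))/(-31413 + 31891) = (22576 - 29*(-1/198))/478 = (22576 + 29/198)*(1/478) = (4470077/198)*(1/478) = 4470077/94644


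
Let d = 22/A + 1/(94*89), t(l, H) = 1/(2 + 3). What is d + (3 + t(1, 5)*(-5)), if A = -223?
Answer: 3547407/1865618 ≈ 1.9015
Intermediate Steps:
t(l, H) = 1/5
d = -183829/1865618 (d = 22/(-223) + 1/(94*89) = 22*(-1/223) + (1/94)*(1/89) = -22/223 + 1/8366 = -183829/1865618 ≈ -0.098535)
d + (3 + t(1, 5)*(-5)) = -183829/1865618 + (3 + (1/5)*(-5)) = -183829/1865618 + (3 - 1) = -183829/1865618 + 2 = 3547407/1865618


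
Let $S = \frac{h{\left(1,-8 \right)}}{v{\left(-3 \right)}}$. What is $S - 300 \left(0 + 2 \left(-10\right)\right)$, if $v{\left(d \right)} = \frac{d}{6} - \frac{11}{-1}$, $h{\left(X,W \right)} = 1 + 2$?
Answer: $\frac{42002}{7} \approx 6000.3$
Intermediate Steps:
$h{\left(X,W \right)} = 3$
$v{\left(d \right)} = 11 + \frac{d}{6}$ ($v{\left(d \right)} = d \frac{1}{6} - -11 = \frac{d}{6} + 11 = 11 + \frac{d}{6}$)
$S = \frac{2}{7}$ ($S = \frac{3}{11 + \frac{1}{6} \left(-3\right)} = \frac{3}{11 - \frac{1}{2}} = \frac{3}{\frac{21}{2}} = 3 \cdot \frac{2}{21} = \frac{2}{7} \approx 0.28571$)
$S - 300 \left(0 + 2 \left(-10\right)\right) = \frac{2}{7} - 300 \left(0 + 2 \left(-10\right)\right) = \frac{2}{7} - 300 \left(0 - 20\right) = \frac{2}{7} - -6000 = \frac{2}{7} + 6000 = \frac{42002}{7}$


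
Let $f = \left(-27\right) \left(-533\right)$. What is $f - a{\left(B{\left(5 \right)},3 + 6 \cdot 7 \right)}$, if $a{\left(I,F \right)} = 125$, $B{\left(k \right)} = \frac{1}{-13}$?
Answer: $14266$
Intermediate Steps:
$B{\left(k \right)} = - \frac{1}{13}$
$f = 14391$
$f - a{\left(B{\left(5 \right)},3 + 6 \cdot 7 \right)} = 14391 - 125 = 14266$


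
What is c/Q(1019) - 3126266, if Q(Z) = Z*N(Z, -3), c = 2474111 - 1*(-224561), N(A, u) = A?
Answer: -3246189991354/1038361 ≈ -3.1263e+6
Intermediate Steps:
c = 2698672 (c = 2474111 + 224561 = 2698672)
Q(Z) = Z² (Q(Z) = Z*Z = Z²)
c/Q(1019) - 3126266 = 2698672/(1019²) - 3126266 = 2698672/1038361 - 3126266 = -3246189991354/1038361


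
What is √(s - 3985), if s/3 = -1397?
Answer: 4*I*√511 ≈ 90.421*I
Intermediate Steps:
s = -4191 (s = 3*(-1397) = -4191)
√(s - 3985) = √(-4191 - 3985) = √(-8176) = 4*I*√511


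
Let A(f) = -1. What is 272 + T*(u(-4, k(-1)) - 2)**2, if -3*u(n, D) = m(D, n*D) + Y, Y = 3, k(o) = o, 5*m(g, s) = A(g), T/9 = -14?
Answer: -20304/25 ≈ -812.16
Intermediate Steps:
T = -126 (T = 9*(-14) = -126)
m(g, s) = -1/5 (m(g, s) = (1/5)*(-1) = -1/5)
u(n, D) = -14/15 (u(n, D) = -(-1/5 + 3)/3 = -1/3*14/5 = -14/15)
272 + T*(u(-4, k(-1)) - 2)**2 = 272 - 126*(-14/15 - 2)**2 = 272 - 126*(-44/15)**2 = 272 - 126*1936/225 = 272 - 27104/25 = -20304/25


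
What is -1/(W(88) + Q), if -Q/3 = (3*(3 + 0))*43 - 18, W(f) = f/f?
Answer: 1/1106 ≈ 0.00090416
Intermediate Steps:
W(f) = 1
Q = -1107 (Q = -3*((3*(3 + 0))*43 - 18) = -3*((3*3)*43 - 18) = -3*(9*43 - 18) = -3*(387 - 18) = -3*369 = -1107)
-1/(W(88) + Q) = -1/(1 - 1107) = -1/(-1106) = -1*(-1/1106) = 1/1106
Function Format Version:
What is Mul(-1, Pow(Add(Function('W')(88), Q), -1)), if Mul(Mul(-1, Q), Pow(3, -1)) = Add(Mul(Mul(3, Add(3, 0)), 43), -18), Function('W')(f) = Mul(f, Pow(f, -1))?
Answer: Rational(1, 1106) ≈ 0.00090416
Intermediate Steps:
Function('W')(f) = 1
Q = -1107 (Q = Mul(-3, Add(Mul(Mul(3, Add(3, 0)), 43), -18)) = Mul(-3, Add(Mul(Mul(3, 3), 43), -18)) = Mul(-3, Add(Mul(9, 43), -18)) = Mul(-3, Add(387, -18)) = Mul(-3, 369) = -1107)
Mul(-1, Pow(Add(Function('W')(88), Q), -1)) = Mul(-1, Pow(Add(1, -1107), -1)) = Mul(-1, Pow(-1106, -1)) = Mul(-1, Rational(-1, 1106)) = Rational(1, 1106)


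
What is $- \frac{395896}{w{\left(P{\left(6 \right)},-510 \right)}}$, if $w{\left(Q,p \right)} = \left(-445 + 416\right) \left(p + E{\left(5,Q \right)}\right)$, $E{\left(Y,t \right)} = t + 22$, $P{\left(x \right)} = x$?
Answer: $- \frac{197948}{6989} \approx -28.323$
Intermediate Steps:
$E{\left(Y,t \right)} = 22 + t$
$w{\left(Q,p \right)} = -638 - 29 Q - 29 p$ ($w{\left(Q,p \right)} = \left(-445 + 416\right) \left(p + \left(22 + Q\right)\right) = - 29 \left(22 + Q + p\right) = -638 - 29 Q - 29 p$)
$- \frac{395896}{w{\left(P{\left(6 \right)},-510 \right)}} = - \frac{395896}{-638 - 174 - -14790} = - \frac{395896}{-638 - 174 + 14790} = - \frac{395896}{13978} = \left(-395896\right) \frac{1}{13978} = - \frac{197948}{6989}$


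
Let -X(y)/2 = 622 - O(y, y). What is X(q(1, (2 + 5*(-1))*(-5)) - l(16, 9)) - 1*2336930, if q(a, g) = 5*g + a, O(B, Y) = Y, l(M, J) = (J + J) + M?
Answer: -2338090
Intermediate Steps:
l(M, J) = M + 2*J (l(M, J) = 2*J + M = M + 2*J)
q(a, g) = a + 5*g
X(y) = -1244 + 2*y (X(y) = -2*(622 - y) = -1244 + 2*y)
X(q(1, (2 + 5*(-1))*(-5)) - l(16, 9)) - 1*2336930 = (-1244 + 2*((1 + 5*((2 + 5*(-1))*(-5))) - (16 + 2*9))) - 1*2336930 = (-1244 + 2*((1 + 5*((2 - 5)*(-5))) - (16 + 18))) - 2336930 = (-1244 + 2*((1 + 5*(-3*(-5))) - 1*34)) - 2336930 = (-1244 + 2*((1 + 5*15) - 34)) - 2336930 = (-1244 + 2*((1 + 75) - 34)) - 2336930 = (-1244 + 2*(76 - 34)) - 2336930 = (-1244 + 2*42) - 2336930 = (-1244 + 84) - 2336930 = -1160 - 2336930 = -2338090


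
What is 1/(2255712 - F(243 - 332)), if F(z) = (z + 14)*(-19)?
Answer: 1/2254287 ≈ 4.4360e-7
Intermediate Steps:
F(z) = -266 - 19*z (F(z) = (14 + z)*(-19) = -266 - 19*z)
1/(2255712 - F(243 - 332)) = 1/(2255712 - (-266 - 19*(243 - 332))) = 1/(2255712 - (-266 - 19*(-89))) = 1/(2255712 - (-266 + 1691)) = 1/(2255712 - 1*1425) = 1/(2255712 - 1425) = 1/2254287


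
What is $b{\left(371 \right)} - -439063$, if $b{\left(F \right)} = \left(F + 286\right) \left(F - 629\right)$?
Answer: $269557$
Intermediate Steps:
$b{\left(F \right)} = \left(-629 + F\right) \left(286 + F\right)$ ($b{\left(F \right)} = \left(286 + F\right) \left(-629 + F\right) = \left(-629 + F\right) \left(286 + F\right)$)
$b{\left(371 \right)} - -439063 = \left(-179894 + 371^{2} - 127253\right) - -439063 = \left(-179894 + 137641 - 127253\right) + 439063 = -169506 + 439063 = 269557$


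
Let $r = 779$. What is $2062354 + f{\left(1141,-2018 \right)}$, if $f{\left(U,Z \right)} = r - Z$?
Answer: $2065151$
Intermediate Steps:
$f{\left(U,Z \right)} = 779 - Z$
$2062354 + f{\left(1141,-2018 \right)} = 2062354 + \left(779 - -2018\right) = 2062354 + \left(779 + 2018\right) = 2062354 + 2797 = 2065151$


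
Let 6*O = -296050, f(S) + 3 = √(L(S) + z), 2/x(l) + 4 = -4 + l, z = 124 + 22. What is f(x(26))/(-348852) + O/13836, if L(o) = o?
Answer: -2151612199/603339534 - √1315/1046556 ≈ -3.5662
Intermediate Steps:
z = 146
x(l) = 2/(-8 + l) (x(l) = 2/(-4 + (-4 + l)) = 2/(-8 + l))
f(S) = -3 + √(146 + S) (f(S) = -3 + √(S + 146) = -3 + √(146 + S))
O = -148025/3 (O = (⅙)*(-296050) = -148025/3 ≈ -49342.)
f(x(26))/(-348852) + O/13836 = (-3 + √(146 + 2/(-8 + 26)))/(-348852) - 148025/3/13836 = (-3 + √(146 + 2/18))*(-1/348852) - 148025/3*1/13836 = (-3 + √(146 + 2*(1/18)))*(-1/348852) - 148025/41508 = (-3 + √(146 + ⅑))*(-1/348852) - 148025/41508 = (-3 + √(1315/9))*(-1/348852) - 148025/41508 = (-3 + √1315/3)*(-1/348852) - 148025/41508 = (1/116284 - √1315/1046556) - 148025/41508 = -2151612199/603339534 - √1315/1046556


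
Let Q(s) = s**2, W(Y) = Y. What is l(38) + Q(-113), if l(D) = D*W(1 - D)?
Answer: 11363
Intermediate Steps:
l(D) = D*(1 - D)
l(38) + Q(-113) = 38*(1 - 1*38) + (-113)**2 = 38*(1 - 38) + 12769 = 38*(-37) + 12769 = -1406 + 12769 = 11363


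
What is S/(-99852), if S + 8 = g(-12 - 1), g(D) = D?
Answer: 7/33284 ≈ 0.00021031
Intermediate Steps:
S = -21 (S = -8 + (-12 - 1) = -8 - 13 = -21)
S/(-99852) = -21/(-99852) = -21*(-1/99852) = 7/33284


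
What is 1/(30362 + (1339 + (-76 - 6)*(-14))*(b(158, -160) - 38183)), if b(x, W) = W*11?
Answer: -1/99307879 ≈ -1.0070e-8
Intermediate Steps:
b(x, W) = 11*W
1/(30362 + (1339 + (-76 - 6)*(-14))*(b(158, -160) - 38183)) = 1/(30362 + (1339 + (-76 - 6)*(-14))*(11*(-160) - 38183)) = 1/(30362 + (1339 - 82*(-14))*(-1760 - 38183)) = 1/(30362 + (1339 + 1148)*(-39943)) = 1/(30362 + 2487*(-39943)) = 1/(30362 - 99338241) = 1/(-99307879) = -1/99307879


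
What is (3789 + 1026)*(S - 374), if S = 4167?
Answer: 18263295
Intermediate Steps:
(3789 + 1026)*(S - 374) = (3789 + 1026)*(4167 - 374) = 4815*3793 = 18263295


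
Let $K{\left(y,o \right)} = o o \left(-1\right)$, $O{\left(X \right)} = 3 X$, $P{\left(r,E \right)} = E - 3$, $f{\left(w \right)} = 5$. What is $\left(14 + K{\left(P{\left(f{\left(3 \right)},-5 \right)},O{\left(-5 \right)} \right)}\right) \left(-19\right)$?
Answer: $4009$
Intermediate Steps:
$P{\left(r,E \right)} = -3 + E$
$K{\left(y,o \right)} = - o^{2}$ ($K{\left(y,o \right)} = o^{2} \left(-1\right) = - o^{2}$)
$\left(14 + K{\left(P{\left(f{\left(3 \right)},-5 \right)},O{\left(-5 \right)} \right)}\right) \left(-19\right) = \left(14 - \left(3 \left(-5\right)\right)^{2}\right) \left(-19\right) = \left(14 - \left(-15\right)^{2}\right) \left(-19\right) = \left(14 - 225\right) \left(-19\right) = \left(-211\right) \left(-19\right) = 4009$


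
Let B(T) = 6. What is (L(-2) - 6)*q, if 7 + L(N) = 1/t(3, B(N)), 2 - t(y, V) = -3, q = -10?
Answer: 128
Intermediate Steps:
t(y, V) = 5 (t(y, V) = 2 - 1*(-3) = 2 + 3 = 5)
L(N) = -34/5 (L(N) = -7 + 1/5 = -7 + ⅕ = -34/5)
(L(-2) - 6)*q = (-34/5 - 6)*(-10) = -64/5*(-10) = 128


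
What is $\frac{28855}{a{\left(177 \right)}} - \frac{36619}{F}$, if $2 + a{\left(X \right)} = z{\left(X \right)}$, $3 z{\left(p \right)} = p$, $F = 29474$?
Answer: $\frac{848384987}{1680018} \approx 504.99$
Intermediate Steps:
$z{\left(p \right)} = \frac{p}{3}$
$a{\left(X \right)} = -2 + \frac{X}{3}$
$\frac{28855}{a{\left(177 \right)}} - \frac{36619}{F} = \frac{28855}{-2 + \frac{1}{3} \cdot 177} - \frac{36619}{29474} = \frac{28855}{-2 + 59} - \frac{36619}{29474} = \frac{28855}{57} - \frac{36619}{29474} = \frac{848384987}{1680018}$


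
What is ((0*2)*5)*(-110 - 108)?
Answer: 0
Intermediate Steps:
((0*2)*5)*(-110 - 108) = (0*5)*(-218) = 0*(-218) = 0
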